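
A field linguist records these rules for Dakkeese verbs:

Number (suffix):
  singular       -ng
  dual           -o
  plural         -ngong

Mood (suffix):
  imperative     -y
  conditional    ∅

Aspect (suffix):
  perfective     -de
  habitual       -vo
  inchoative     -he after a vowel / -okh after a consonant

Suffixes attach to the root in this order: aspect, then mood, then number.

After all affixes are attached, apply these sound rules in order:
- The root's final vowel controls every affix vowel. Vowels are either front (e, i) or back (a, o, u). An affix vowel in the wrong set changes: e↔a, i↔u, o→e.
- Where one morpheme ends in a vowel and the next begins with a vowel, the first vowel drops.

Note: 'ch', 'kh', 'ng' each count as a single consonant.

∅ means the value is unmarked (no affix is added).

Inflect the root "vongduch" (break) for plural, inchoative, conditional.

vongduchokhngong

Attach aspect inchoative -okh (after consonant 'ch') → vongduchokh.
mood = conditional: zero marking, form stays vongduchokh.
Attach number plural -ngong → vongduchokhngong.
Vowel harmony: no change.
Vowel deletion: no change.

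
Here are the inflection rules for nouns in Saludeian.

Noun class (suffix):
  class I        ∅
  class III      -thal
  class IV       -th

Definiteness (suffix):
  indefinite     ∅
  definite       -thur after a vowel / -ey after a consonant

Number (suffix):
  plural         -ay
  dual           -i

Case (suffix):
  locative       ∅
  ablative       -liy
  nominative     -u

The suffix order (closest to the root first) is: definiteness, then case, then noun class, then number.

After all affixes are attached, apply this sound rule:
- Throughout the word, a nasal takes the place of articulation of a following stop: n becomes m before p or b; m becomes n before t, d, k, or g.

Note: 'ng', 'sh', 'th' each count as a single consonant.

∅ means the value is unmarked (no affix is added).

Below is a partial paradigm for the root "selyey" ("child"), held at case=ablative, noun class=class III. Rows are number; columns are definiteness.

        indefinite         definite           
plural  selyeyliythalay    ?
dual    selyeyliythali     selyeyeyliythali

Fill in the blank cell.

Attach definiteness definite -ey (after consonant 'y') → selyeyey.
Attach case ablative -liy → selyeyeyliy.
Attach noun class class III -thal → selyeyeyliythal.
Attach number plural -ay → selyeyeyliythalay.
Nasal assimilation: no change.

selyeyeyliythalay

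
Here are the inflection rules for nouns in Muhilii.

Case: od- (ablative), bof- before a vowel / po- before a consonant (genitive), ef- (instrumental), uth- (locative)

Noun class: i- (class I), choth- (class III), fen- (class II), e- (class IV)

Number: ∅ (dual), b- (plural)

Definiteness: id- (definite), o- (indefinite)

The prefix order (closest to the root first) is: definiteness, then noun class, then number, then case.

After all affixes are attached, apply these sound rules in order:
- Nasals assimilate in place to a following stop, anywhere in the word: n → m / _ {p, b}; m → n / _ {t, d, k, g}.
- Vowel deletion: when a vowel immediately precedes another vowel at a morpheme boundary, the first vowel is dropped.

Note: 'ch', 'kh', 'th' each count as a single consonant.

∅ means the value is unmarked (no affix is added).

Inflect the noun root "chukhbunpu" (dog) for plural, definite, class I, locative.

Attach definiteness definite id- → idchukhbunpu.
Attach noun class class I i- → iidchukhbunpu.
Attach number plural b- → biidchukhbunpu.
Attach case locative uth- → uthbiidchukhbunpu.
Apply nasal assimilation: uthbiidchukhbunpu → uthbiidchukhbumpu.
Apply vowel deletion: uthbiidchukhbumpu → uthbidchukhbumpu.

uthbidchukhbumpu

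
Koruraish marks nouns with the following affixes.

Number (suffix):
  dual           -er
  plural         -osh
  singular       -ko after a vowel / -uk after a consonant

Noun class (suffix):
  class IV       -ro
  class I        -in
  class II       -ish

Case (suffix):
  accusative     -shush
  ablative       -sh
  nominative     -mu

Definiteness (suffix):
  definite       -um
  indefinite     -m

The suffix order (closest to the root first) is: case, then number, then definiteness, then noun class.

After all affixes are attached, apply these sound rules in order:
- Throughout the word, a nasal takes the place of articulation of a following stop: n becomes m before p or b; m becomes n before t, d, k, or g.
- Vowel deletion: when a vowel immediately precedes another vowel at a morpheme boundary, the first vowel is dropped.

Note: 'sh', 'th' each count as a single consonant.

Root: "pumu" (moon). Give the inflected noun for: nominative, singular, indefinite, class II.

pumumukomish

Attach case nominative -mu → pumumu.
Attach number singular -ko (after vowel 'u') → pumumuko.
Attach definiteness indefinite -m → pumumukom.
Attach noun class class II -ish → pumumukomish.
Nasal assimilation: no change.
Vowel deletion: no change.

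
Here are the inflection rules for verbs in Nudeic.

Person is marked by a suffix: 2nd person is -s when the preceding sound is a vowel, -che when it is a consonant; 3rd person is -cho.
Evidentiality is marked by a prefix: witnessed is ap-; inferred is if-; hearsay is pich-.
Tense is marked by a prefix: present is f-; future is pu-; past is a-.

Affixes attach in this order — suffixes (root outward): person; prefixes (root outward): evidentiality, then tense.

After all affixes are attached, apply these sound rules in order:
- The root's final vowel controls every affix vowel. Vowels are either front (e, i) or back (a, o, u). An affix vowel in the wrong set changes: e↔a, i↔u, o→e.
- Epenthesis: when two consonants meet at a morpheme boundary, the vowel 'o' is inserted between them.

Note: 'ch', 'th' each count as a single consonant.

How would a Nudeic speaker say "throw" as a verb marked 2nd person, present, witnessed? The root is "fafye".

Attach person 2nd person -s (after vowel 'e') → fafyes.
Attach evidentiality witnessed ap- → apfafyes.
Attach tense present f- → fapfafyes.
Apply vowel harmony: fapfafyes → fepfafyes.
Apply epenthesis: fepfafyes → fepofafyes.

fepofafyes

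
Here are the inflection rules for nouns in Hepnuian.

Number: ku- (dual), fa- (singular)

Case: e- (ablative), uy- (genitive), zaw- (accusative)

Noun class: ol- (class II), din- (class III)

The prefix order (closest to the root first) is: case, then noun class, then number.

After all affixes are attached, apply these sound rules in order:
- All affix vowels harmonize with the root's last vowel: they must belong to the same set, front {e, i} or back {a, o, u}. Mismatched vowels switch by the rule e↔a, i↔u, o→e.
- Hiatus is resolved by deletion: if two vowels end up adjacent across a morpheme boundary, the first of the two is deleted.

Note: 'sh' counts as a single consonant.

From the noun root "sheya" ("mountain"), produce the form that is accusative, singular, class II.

folzawsheya

Attach case accusative zaw- → zawsheya.
Attach noun class class II ol- → olzawsheya.
Attach number singular fa- → faolzawsheya.
Vowel harmony: no change.
Apply vowel deletion: faolzawsheya → folzawsheya.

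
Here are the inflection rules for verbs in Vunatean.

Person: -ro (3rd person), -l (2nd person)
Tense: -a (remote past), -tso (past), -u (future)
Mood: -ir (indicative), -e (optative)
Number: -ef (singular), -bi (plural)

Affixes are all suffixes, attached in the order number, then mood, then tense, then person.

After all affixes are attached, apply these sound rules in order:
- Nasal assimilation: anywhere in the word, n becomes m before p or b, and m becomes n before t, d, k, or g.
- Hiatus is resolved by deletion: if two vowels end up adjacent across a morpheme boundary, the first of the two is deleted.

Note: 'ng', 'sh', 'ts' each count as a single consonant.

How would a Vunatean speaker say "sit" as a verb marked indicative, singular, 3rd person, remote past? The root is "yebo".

yebefiraro

Attach number singular -ef → yeboef.
Attach mood indicative -ir → yeboefir.
Attach tense remote past -a → yeboefira.
Attach person 3rd person -ro → yeboefiraro.
Nasal assimilation: no change.
Apply vowel deletion: yeboefiraro → yebefiraro.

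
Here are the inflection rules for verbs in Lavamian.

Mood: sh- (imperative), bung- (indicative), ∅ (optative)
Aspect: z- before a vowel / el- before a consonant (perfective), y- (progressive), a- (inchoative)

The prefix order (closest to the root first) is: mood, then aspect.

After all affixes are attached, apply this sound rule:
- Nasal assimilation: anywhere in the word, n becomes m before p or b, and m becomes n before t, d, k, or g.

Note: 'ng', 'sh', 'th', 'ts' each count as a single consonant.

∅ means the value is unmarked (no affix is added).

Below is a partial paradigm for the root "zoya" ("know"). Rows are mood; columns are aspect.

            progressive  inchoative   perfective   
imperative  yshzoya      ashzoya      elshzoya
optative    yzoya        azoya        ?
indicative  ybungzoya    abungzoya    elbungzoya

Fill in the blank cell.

elzoya

mood = optative: zero marking, form stays zoya.
Attach aspect perfective el- (before consonant 'z') → elzoya.
Nasal assimilation: no change.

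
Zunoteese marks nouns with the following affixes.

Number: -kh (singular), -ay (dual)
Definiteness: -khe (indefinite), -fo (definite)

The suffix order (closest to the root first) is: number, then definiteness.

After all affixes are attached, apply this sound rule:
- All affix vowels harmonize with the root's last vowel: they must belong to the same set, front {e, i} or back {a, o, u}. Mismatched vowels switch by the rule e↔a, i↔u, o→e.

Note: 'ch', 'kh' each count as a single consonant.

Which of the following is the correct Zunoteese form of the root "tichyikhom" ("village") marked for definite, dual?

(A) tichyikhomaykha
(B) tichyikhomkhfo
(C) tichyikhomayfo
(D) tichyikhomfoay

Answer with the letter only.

C

Attach number dual -ay → tichyikhomay.
Attach definiteness definite -fo → tichyikhomayfo.
Vowel harmony: no change.
So the correct form is tichyikhomayfo, option (C).
(D) tichyikhomfoay is wrong: it has the affixes in the wrong order.
(B) tichyikhomkhfo is wrong: it uses singular instead of dual for number.
(A) tichyikhomaykha is wrong: it uses indefinite instead of definite for definiteness.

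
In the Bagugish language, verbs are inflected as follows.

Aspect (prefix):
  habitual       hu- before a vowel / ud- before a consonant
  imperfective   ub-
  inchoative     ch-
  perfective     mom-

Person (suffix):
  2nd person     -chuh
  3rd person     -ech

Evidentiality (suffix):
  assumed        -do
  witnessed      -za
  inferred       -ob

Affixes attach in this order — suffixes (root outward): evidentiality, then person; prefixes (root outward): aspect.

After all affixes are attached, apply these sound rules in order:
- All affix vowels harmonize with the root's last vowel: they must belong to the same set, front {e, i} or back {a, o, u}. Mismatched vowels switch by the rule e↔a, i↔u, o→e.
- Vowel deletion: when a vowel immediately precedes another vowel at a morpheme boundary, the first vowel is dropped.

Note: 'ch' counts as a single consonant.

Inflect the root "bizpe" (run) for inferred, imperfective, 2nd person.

Attach evidentiality inferred -ob → bizpeob.
Attach aspect imperfective ub- → ubbizpeob.
Attach person 2nd person -chuh → ubbizpeobchuh.
Apply vowel harmony: ubbizpeobchuh → ibbizpeebchih.
Apply vowel deletion: ibbizpeebchih → ibbizpebchih.

ibbizpebchih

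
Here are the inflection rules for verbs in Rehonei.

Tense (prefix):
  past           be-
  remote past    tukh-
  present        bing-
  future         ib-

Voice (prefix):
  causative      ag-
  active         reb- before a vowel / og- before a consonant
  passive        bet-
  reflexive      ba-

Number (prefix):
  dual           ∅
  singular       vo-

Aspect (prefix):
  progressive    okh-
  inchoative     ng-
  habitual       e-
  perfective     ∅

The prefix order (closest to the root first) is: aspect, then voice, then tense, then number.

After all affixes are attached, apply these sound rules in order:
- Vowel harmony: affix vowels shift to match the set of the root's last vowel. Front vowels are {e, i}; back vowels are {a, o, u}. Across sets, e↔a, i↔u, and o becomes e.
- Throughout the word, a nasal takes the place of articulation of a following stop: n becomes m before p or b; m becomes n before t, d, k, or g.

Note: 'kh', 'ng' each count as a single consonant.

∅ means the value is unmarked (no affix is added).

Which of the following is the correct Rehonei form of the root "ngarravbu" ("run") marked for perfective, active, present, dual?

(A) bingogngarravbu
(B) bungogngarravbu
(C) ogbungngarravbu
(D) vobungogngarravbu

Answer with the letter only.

B

aspect = perfective: zero marking, form stays ngarravbu.
Attach voice active og- (before consonant 'ng') → ogngarravbu.
Attach tense present bing- → bingogngarravbu.
number = dual: zero marking, form stays bingogngarravbu.
Apply vowel harmony: bingogngarravbu → bungogngarravbu.
Nasal assimilation: no change.
So the correct form is bungogngarravbu, option (B).
(D) vobungogngarravbu is wrong: it uses singular instead of dual for number.
(A) bingogngarravbu is wrong: it fails to apply the sound rule(s).
(C) ogbungngarravbu is wrong: it has the affixes in the wrong order.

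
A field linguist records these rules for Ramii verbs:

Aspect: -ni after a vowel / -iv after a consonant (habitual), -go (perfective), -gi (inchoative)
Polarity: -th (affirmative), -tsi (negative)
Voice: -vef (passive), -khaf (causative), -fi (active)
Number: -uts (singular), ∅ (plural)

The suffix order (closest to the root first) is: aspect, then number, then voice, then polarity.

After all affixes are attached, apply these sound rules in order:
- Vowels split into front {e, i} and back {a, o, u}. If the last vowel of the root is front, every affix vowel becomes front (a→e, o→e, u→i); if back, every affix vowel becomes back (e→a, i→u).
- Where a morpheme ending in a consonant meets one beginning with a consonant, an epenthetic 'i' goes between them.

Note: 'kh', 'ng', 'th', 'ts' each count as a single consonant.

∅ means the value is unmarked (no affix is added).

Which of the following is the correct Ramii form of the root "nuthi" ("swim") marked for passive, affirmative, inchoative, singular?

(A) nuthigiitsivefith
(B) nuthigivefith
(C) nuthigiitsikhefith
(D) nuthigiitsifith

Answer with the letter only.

A

Attach aspect inchoative -gi → nuthigi.
Attach number singular -uts → nuthigiuts.
Attach voice passive -vef → nuthigiutsvef.
Attach polarity affirmative -th → nuthigiutsvefth.
Apply vowel harmony: nuthigiutsvefth → nuthigiitsvefth.
Apply epenthesis: nuthigiitsvefth → nuthigiitsivefith.
So the correct form is nuthigiitsivefith, option (A).
(B) nuthigivefith is wrong: it uses plural instead of singular for number.
(D) nuthigiitsifith is wrong: it uses active instead of passive for voice.
(C) nuthigiitsikhefith is wrong: it uses causative instead of passive for voice.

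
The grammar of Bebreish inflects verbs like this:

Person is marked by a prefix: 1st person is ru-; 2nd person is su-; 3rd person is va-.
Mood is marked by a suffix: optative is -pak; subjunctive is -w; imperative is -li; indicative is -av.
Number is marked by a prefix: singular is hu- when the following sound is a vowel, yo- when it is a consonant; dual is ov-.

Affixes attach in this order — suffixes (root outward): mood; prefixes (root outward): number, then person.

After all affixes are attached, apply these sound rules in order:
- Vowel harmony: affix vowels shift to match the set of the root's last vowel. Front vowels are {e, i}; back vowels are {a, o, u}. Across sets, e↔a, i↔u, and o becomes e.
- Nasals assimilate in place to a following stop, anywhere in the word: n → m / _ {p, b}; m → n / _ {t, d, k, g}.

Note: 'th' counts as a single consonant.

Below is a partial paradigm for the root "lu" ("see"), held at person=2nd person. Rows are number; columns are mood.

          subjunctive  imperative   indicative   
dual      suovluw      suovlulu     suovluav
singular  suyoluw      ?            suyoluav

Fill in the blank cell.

Attach number singular yo- (before consonant 'l') → yolu.
Attach person 2nd person su- → suyolu.
Attach mood imperative -li → suyoluli.
Apply vowel harmony: suyoluli → suyolulu.
Nasal assimilation: no change.

suyolulu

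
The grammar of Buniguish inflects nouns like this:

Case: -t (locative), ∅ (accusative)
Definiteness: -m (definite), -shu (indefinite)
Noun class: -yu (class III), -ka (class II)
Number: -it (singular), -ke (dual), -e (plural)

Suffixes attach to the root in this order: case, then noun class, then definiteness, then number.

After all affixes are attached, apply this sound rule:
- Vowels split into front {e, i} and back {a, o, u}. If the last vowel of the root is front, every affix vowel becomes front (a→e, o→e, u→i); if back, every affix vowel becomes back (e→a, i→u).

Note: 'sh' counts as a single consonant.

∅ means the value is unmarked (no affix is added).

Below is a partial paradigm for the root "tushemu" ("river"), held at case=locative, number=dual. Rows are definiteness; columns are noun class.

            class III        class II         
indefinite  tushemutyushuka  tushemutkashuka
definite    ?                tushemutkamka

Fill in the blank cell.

Attach case locative -t → tushemut.
Attach noun class class III -yu → tushemutyu.
Attach definiteness definite -m → tushemutyum.
Attach number dual -ke → tushemutyumke.
Apply vowel harmony: tushemutyumke → tushemutyumka.

tushemutyumka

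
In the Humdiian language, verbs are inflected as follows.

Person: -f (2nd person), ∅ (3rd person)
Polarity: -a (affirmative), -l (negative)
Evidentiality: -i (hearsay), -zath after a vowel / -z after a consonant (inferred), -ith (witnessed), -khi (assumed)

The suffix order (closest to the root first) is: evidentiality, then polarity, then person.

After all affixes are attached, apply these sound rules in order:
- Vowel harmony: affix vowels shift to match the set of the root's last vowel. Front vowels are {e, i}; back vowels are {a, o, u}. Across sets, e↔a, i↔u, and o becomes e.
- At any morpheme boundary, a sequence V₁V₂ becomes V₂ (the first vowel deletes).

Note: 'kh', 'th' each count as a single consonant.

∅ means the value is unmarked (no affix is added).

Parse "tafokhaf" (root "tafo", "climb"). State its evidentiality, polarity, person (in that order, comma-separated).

assumed, affirmative, 2nd person

Segment: tafo-khi-a-f.
evidentiality: -khi → assumed.
polarity: -a → affirmative.
person: -f → 2nd person.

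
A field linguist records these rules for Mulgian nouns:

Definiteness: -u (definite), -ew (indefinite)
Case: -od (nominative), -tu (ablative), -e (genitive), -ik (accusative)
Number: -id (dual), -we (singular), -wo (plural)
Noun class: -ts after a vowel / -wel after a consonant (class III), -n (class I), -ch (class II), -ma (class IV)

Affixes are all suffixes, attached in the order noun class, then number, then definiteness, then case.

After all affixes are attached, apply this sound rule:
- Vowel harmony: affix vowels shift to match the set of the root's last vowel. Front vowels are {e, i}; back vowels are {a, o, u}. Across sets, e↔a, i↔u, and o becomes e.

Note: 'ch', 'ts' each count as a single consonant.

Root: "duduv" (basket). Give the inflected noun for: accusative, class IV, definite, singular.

Attach noun class class IV -ma → duduvma.
Attach number singular -we → duduvmawe.
Attach definiteness definite -u → duduvmaweu.
Attach case accusative -ik → duduvmaweuik.
Apply vowel harmony: duduvmaweuik → duduvmawauuk.

duduvmawauuk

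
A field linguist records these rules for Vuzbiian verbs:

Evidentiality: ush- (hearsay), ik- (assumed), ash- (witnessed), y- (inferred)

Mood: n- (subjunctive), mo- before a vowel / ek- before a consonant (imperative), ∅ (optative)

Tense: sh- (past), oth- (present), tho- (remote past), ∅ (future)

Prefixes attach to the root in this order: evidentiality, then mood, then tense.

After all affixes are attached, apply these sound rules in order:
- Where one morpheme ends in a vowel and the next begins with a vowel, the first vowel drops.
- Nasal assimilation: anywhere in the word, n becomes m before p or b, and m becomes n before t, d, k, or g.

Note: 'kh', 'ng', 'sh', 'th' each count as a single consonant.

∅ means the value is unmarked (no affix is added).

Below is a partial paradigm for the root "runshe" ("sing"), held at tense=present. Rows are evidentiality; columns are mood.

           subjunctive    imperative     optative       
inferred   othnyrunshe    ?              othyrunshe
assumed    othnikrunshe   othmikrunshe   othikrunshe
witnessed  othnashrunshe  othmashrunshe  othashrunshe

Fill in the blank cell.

Attach evidentiality inferred y- → yrunshe.
Attach mood imperative ek- (before consonant 'y') → ekyrunshe.
Attach tense present oth- → othekyrunshe.
Vowel deletion: no change.
Nasal assimilation: no change.

othekyrunshe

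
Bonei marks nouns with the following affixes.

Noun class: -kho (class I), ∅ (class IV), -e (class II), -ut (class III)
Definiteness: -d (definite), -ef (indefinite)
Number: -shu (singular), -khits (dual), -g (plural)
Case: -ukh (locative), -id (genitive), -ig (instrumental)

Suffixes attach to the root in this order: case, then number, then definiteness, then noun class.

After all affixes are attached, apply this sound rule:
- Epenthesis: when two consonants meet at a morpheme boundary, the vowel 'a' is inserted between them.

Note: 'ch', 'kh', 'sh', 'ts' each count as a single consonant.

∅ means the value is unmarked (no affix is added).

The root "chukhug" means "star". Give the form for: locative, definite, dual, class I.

chukhugukhakhitsadakho

Attach case locative -ukh → chukhugukh.
Attach number dual -khits → chukhugukhkhits.
Attach definiteness definite -d → chukhugukhkhitsd.
Attach noun class class I -kho → chukhugukhkhitsdkho.
Apply epenthesis: chukhugukhkhitsdkho → chukhugukhakhitsadakho.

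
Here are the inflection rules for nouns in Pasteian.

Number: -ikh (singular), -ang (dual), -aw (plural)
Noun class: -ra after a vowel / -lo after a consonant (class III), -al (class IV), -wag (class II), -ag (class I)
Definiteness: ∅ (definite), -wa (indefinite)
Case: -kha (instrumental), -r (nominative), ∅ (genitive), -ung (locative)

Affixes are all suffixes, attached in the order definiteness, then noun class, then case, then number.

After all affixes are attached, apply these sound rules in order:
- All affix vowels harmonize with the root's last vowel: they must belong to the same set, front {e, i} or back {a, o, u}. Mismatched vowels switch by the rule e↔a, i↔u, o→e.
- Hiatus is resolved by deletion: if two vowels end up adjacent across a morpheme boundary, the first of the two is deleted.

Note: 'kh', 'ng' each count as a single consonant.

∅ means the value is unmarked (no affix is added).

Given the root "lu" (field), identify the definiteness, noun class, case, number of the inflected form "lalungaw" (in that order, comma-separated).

Segment: lu-al-ung-aw.
definiteness: ∅ → definite.
noun class: -al → class IV.
case: -ung → locative.
number: -aw → plural.

definite, class IV, locative, plural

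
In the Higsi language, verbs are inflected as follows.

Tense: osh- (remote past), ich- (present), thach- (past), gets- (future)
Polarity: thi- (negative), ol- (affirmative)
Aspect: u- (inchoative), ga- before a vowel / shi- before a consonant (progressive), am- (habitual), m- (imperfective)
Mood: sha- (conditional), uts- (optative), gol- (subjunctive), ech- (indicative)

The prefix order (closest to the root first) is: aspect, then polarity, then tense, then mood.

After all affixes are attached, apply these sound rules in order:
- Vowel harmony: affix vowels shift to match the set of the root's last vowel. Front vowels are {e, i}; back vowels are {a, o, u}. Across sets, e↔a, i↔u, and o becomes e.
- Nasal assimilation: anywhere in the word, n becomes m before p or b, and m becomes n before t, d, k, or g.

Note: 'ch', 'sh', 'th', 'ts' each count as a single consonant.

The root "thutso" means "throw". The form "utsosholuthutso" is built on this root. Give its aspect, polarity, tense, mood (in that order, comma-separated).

Segment: uts-osh-ol-u-thutso.
aspect: u- → inchoative.
polarity: ol- → affirmative.
tense: osh- → remote past.
mood: uts- → optative.

inchoative, affirmative, remote past, optative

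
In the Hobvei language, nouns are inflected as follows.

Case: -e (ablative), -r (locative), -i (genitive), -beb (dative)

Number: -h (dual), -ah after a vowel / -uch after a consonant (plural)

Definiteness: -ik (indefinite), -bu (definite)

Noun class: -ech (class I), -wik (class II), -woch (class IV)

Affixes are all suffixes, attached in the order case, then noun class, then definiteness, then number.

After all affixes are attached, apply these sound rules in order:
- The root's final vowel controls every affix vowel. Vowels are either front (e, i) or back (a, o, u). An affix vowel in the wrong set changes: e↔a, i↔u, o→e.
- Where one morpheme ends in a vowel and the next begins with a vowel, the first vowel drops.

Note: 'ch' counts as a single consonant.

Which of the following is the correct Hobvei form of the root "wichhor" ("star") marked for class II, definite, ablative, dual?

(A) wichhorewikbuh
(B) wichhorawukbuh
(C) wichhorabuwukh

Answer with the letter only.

Attach case ablative -e → wichhore.
Attach noun class class II -wik → wichhorewik.
Attach definiteness definite -bu → wichhorewikbu.
Attach number dual -h → wichhorewikbuh.
Apply vowel harmony: wichhorewikbuh → wichhorawukbuh.
Vowel deletion: no change.
So the correct form is wichhorawukbuh, option (B).
(C) wichhorabuwukh is wrong: it has the affixes in the wrong order.
(A) wichhorewikbuh is wrong: it fails to apply the sound rule(s).

B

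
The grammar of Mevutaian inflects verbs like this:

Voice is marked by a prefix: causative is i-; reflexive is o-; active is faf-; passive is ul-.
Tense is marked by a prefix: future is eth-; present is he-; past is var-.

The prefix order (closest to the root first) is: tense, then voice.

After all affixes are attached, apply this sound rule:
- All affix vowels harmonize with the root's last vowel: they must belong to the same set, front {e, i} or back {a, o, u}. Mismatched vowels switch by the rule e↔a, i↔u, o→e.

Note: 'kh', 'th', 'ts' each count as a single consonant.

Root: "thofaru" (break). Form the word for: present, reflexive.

ohathofaru

Attach tense present he- → hethofaru.
Attach voice reflexive o- → ohethofaru.
Apply vowel harmony: ohethofaru → ohathofaru.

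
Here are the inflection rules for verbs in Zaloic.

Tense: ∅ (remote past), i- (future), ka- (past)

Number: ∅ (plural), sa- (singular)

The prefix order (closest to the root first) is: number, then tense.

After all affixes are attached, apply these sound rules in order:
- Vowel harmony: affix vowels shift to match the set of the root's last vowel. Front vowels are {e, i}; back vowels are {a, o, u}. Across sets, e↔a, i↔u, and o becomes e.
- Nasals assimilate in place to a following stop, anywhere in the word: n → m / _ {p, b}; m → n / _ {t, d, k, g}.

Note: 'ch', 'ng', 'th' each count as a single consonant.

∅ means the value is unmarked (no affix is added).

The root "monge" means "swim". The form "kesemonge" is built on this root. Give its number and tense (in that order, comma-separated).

singular, past

Segment: ka-sa-monge.
number: sa- → singular.
tense: ka- → past.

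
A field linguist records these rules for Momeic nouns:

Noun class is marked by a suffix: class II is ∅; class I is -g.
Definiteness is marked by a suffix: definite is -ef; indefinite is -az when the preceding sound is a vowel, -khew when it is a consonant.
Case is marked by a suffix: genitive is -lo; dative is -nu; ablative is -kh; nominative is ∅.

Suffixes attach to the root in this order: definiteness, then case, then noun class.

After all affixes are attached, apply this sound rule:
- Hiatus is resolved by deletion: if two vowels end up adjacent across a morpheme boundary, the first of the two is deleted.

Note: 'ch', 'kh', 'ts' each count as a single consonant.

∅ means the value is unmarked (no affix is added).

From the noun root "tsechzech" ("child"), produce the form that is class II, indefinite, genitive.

tsechzechkhewlo

Attach definiteness indefinite -khew (after consonant 'ch') → tsechzechkhew.
Attach case genitive -lo → tsechzechkhewlo.
noun class = class II: zero marking, form stays tsechzechkhewlo.
Vowel deletion: no change.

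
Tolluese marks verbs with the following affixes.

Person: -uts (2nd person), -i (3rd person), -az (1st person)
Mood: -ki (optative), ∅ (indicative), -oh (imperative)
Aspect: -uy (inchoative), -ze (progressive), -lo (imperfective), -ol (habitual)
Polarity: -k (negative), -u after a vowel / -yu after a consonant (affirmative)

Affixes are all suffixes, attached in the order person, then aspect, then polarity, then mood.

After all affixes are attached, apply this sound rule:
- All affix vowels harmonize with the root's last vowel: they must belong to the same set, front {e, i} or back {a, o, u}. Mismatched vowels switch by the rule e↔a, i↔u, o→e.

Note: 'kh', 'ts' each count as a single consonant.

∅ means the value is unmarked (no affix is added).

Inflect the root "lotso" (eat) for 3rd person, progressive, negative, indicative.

Attach person 3rd person -i → lotsoi.
Attach aspect progressive -ze → lotsoize.
Attach polarity negative -k → lotsoizek.
mood = indicative: zero marking, form stays lotsoizek.
Apply vowel harmony: lotsoizek → lotsouzak.

lotsouzak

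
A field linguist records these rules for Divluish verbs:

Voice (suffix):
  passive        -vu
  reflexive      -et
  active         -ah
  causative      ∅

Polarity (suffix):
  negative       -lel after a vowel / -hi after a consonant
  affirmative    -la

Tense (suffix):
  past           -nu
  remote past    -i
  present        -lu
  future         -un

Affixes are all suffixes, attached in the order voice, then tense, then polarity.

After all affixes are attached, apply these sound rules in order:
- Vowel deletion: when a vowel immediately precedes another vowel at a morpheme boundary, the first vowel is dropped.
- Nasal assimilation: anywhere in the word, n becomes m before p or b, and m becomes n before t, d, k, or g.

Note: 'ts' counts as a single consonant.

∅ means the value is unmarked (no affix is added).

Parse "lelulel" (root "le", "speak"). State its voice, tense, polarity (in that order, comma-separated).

causative, present, negative

Segment: le-lu-lel.
voice: ∅ → causative.
tense: -lu → present.
polarity: -lel/hi → negative.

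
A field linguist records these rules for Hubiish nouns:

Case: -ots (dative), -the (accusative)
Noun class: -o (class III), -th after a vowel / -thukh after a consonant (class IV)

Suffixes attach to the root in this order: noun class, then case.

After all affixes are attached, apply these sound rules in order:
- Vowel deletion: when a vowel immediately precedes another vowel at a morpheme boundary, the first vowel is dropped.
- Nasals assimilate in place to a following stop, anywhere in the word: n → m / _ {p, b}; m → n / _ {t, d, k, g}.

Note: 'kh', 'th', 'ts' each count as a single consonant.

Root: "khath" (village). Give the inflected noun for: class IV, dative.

Attach noun class class IV -thukh (after consonant 'th') → khaththukh.
Attach case dative -ots → khaththukhots.
Vowel deletion: no change.
Nasal assimilation: no change.

khaththukhots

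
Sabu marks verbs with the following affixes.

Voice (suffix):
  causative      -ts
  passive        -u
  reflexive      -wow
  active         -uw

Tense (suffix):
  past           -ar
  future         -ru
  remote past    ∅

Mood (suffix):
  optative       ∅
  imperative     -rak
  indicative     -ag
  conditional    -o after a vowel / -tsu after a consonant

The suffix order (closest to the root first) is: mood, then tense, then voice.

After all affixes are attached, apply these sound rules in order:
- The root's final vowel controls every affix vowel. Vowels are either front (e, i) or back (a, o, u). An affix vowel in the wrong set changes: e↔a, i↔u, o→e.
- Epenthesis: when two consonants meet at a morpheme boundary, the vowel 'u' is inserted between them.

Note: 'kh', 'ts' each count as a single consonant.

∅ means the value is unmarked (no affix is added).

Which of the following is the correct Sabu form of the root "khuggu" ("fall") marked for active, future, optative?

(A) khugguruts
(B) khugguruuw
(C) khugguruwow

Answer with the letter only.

mood = optative: zero marking, form stays khuggu.
Attach tense future -ru → khugguru.
Attach voice active -uw → khugguruuw.
Vowel harmony: no change.
Epenthesis: no change.
So the correct form is khugguruuw, option (B).
(A) khugguruts is wrong: it uses causative instead of active for voice.
(C) khugguruwow is wrong: it uses reflexive instead of active for voice.

B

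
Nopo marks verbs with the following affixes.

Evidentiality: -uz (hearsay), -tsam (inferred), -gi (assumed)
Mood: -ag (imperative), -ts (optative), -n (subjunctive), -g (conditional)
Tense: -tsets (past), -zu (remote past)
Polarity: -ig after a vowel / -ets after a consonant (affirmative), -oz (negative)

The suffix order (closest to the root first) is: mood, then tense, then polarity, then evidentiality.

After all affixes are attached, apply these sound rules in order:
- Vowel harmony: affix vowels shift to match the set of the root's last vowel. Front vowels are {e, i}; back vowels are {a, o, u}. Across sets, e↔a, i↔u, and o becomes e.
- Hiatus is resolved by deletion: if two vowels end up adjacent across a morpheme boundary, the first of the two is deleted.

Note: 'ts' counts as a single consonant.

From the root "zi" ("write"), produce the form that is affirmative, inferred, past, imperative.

zegtsetsetstsem

Attach mood imperative -ag → ziag.
Attach tense past -tsets → ziagtsets.
Attach polarity affirmative -ets (after consonant 'ts') → ziagtsetsets.
Attach evidentiality inferred -tsam → ziagtsetsetstsam.
Apply vowel harmony: ziagtsetsetstsam → ziegtsetsetstsem.
Apply vowel deletion: ziegtsetsetstsem → zegtsetsetstsem.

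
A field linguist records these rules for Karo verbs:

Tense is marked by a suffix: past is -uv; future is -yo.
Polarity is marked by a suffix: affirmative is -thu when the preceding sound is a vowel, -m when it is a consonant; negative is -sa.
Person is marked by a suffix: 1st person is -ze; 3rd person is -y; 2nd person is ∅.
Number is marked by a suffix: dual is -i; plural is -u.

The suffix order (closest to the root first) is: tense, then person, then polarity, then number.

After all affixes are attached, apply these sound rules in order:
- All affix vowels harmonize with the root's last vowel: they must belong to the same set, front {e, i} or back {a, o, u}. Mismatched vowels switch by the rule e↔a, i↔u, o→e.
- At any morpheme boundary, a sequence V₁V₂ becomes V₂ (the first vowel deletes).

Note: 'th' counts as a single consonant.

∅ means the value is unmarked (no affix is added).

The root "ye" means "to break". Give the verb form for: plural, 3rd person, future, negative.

yeyeysi

Attach tense future -yo → yeyo.
Attach person 3rd person -y → yeyoy.
Attach polarity negative -sa → yeyoysa.
Attach number plural -u → yeyoysau.
Apply vowel harmony: yeyoysau → yeyeysei.
Apply vowel deletion: yeyeysei → yeyeysi.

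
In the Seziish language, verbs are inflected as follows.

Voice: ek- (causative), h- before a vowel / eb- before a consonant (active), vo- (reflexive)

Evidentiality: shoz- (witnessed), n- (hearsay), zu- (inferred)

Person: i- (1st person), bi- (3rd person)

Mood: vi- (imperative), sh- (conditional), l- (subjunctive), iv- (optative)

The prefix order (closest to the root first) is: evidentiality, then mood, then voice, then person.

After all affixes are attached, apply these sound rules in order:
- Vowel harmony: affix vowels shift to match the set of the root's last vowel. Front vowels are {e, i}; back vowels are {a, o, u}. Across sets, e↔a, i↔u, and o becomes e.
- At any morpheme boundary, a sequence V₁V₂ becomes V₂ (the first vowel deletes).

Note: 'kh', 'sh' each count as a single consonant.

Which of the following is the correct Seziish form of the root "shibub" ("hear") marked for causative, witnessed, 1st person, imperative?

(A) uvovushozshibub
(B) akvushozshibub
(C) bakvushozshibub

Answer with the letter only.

B

Attach evidentiality witnessed shoz- → shozshibub.
Attach mood imperative vi- → vishozshibub.
Attach voice causative ek- → ekvishozshibub.
Attach person 1st person i- → iekvishozshibub.
Apply vowel harmony: iekvishozshibub → uakvushozshibub.
Apply vowel deletion: uakvushozshibub → akvushozshibub.
So the correct form is akvushozshibub, option (B).
(A) uvovushozshibub is wrong: it uses reflexive instead of causative for voice.
(C) bakvushozshibub is wrong: it uses 3rd person instead of 1st person for person.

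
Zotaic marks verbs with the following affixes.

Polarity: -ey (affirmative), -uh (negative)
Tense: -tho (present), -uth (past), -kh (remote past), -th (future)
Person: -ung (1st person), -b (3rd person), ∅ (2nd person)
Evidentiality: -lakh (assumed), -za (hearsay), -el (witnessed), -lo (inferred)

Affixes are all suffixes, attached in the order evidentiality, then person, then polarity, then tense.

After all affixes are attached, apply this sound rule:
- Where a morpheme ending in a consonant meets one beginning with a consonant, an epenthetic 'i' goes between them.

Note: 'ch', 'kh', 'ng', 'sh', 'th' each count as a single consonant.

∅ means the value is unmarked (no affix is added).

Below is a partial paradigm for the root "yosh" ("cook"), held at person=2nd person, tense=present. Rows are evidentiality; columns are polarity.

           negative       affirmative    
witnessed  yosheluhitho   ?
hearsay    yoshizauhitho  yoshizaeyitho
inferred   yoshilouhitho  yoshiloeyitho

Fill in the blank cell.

Attach evidentiality witnessed -el → yoshel.
person = 2nd person: zero marking, form stays yoshel.
Attach polarity affirmative -ey → yosheley.
Attach tense present -tho → yosheleytho.
Apply epenthesis: yosheleytho → yosheleyitho.

yosheleyitho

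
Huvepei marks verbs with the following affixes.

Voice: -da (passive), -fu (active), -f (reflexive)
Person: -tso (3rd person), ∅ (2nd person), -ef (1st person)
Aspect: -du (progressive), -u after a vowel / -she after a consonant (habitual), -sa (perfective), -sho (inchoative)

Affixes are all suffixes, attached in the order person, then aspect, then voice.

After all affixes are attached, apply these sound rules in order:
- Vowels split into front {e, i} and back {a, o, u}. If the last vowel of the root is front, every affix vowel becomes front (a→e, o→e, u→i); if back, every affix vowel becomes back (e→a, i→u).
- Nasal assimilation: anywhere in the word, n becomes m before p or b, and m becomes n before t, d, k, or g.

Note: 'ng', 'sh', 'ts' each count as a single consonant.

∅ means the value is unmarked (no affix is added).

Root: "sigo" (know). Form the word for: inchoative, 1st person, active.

sigoafshofu

Attach person 1st person -ef → sigoef.
Attach aspect inchoative -sho → sigoefsho.
Attach voice active -fu → sigoefshofu.
Apply vowel harmony: sigoefshofu → sigoafshofu.
Nasal assimilation: no change.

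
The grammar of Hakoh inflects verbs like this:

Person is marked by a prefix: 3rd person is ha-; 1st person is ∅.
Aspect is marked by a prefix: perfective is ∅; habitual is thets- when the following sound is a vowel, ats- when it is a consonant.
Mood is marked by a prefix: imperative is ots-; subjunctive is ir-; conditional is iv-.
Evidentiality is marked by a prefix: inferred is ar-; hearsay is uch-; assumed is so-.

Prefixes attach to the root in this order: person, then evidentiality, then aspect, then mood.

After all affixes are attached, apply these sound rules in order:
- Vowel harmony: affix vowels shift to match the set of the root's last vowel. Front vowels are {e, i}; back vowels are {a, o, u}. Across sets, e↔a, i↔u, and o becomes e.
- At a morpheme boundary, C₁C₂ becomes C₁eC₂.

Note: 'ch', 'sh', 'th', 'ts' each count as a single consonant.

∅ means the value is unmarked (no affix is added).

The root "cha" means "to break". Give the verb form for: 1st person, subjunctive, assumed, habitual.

person = 1st person: zero marking, form stays cha.
Attach evidentiality assumed so- → socha.
Attach aspect habitual ats- (before consonant 's') → atssocha.
Attach mood subjunctive ir- → iratssocha.
Apply vowel harmony: iratssocha → uratssocha.
Apply epenthesis: uratssocha → uratsesocha.

uratsesocha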